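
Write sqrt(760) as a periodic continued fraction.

Write x_i = (sqrt(760) + m_i)/d_i with (m_0, d_0) = (0, 1). a_0 = floor(sqrt(760)) = 27, since 27^2 = 729 <= 760 < 784 = 28^2.
Iterate m_{i+1} = d_i*a_i - m_i, d_{i+1} = (760 - m_{i+1}^2)/d_i, a_{i+1} = floor((a_0 + m_{i+1})/d_{i+1}):
  m_1 = 1*27 - 0 = 27, d_1 = (760 - 27^2)/1 = 31/1 = 31, a_1 = floor((27 + 27)/31) = 1.
  m_2 = 31*1 - 27 = 4, d_2 = (760 - 4^2)/31 = 744/31 = 24, a_2 = floor((27 + 4)/24) = 1.
  m_3 = 24*1 - 4 = 20, d_3 = (760 - 20^2)/24 = 360/24 = 15, a_3 = floor((27 + 20)/15) = 3.
  m_4 = 15*3 - 20 = 25, d_4 = (760 - 25^2)/15 = 135/15 = 9, a_4 = floor((27 + 25)/9) = 5.
  m_5 = 9*5 - 25 = 20, d_5 = (760 - 20^2)/9 = 360/9 = 40, a_5 = floor((27 + 20)/40) = 1.
  m_6 = 40*1 - 20 = 20, d_6 = (760 - 20^2)/40 = 360/40 = 9, a_6 = floor((27 + 20)/9) = 5.
  m_7 = 9*5 - 20 = 25, d_7 = (760 - 25^2)/9 = 135/9 = 15, a_7 = floor((27 + 25)/15) = 3.
  m_8 = 15*3 - 25 = 20, d_8 = (760 - 20^2)/15 = 360/15 = 24, a_8 = floor((27 + 20)/24) = 1.
  m_9 = 24*1 - 20 = 4, d_9 = (760 - 4^2)/24 = 744/24 = 31, a_9 = floor((27 + 4)/31) = 1.
  m_10 = 31*1 - 4 = 27, d_10 = (760 - 27^2)/31 = 31/31 = 1, a_10 = floor((27 + 27)/1) = 54.
  m_11 = 1*54 - 27 = 27, d_11 = (760 - 27^2)/1 = 31/1 = 31: (m_11, d_11) = (m_1, d_1) = (27, 31), so from here the quotients repeat a_1, ..., a_10; the period length is 10.
Hence the expansion of sqrt(760) is a_0 = 27 followed by the repeating block 1, 1, 3, 5, 1, 5, 3, 1, 1, 54 (period 10).

[27; (1, 1, 3, 5, 1, 5, 3, 1, 1, 54)]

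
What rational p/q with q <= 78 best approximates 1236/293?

Expand x = 1236/293 as a continued fraction with the Euclidean algorithm:
  1236 = 4*293 + 64, so a_0 = 4.
  293 = 4*64 + 37, so a_1 = 4.
  64 = 1*37 + 27, so a_2 = 1.
  37 = 1*27 + 10, so a_3 = 1.
  27 = 2*10 + 7, so a_4 = 2.
  10 = 1*7 + 3, so a_5 = 1.
  7 = 2*3 + 1, so a_6 = 2.
  3 = 3*1 + 0, so a_7 = 3.
so x = [4; 4, 1, 1, 2, 1, 2, 3].
Convergents (p_i = a_i*p_{i-1} + p_{i-2}, q_i = a_i*q_{i-1} + q_{i-2} with p_{-2}=0, p_{-1}=1, q_{-2}=1, q_{-1}=0), until the denominator exceeds 78:
  i=0: a_0=4, p_0 = 4*1 + 0 = 4, q_0 = 4*0 + 1 = 1.
  i=1: a_1=4, p_1 = 4*4 + 1 = 17, q_1 = 4*1 + 0 = 4.
  i=2: a_2=1, p_2 = 1*17 + 4 = 21, q_2 = 1*4 + 1 = 5.
  i=3: a_3=1, p_3 = 1*21 + 17 = 38, q_3 = 1*5 + 4 = 9.
  i=4: a_4=2, p_4 = 2*38 + 21 = 97, q_4 = 2*9 + 5 = 23.
  i=5: a_5=1, p_5 = 1*97 + 38 = 135, q_5 = 1*23 + 9 = 32.
  i=6: a_6=2, p_6 = 2*135 + 97 = 367, q_6 = 2*32 + 23 = 87.
q_6 = 87 > 78, so the last convergent with denominator <= 78 is p_5/q_5 = 135/32.
The closest fraction with denominator <= 78 is either p_5/q_5 or the intermediate fraction (k*p_5 + p_4)/(k*q_5 + q_4) with the largest k >= 1 whose denominator stays <= 78; these approach x as k grows, and every other convergent or intermediate fraction in range is farther away.
Largest k: floor((78 - q_4)/q_5) = floor((78 - 23)/32) = 1.
That gives (1*135 + 97)/(1*32 + 23) = 232/55.
Compare the errors: |x - 135/32| = |1236*32 - 135*293|/(293*32) = 3/9376, and |x - 232/55| = |1236*55 - 232*293|/(293*55) = 4/16115.
Cross-multiplying, 4*9376 = 37504 < 48345 = 3*16115, so 4/16115 is smaller: the intermediate fraction 232/55 is closer to x than 135/32.

232/55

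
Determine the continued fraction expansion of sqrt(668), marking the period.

Write x_i = (sqrt(668) + m_i)/d_i with (m_0, d_0) = (0, 1). a_0 = floor(sqrt(668)) = 25, since 25^2 = 625 <= 668 < 676 = 26^2.
Iterate m_{i+1} = d_i*a_i - m_i, d_{i+1} = (668 - m_{i+1}^2)/d_i, a_{i+1} = floor((a_0 + m_{i+1})/d_{i+1}):
  m_1 = 1*25 - 0 = 25, d_1 = (668 - 25^2)/1 = 43/1 = 43, a_1 = floor((25 + 25)/43) = 1.
  m_2 = 43*1 - 25 = 18, d_2 = (668 - 18^2)/43 = 344/43 = 8, a_2 = floor((25 + 18)/8) = 5.
  m_3 = 8*5 - 18 = 22, d_3 = (668 - 22^2)/8 = 184/8 = 23, a_3 = floor((25 + 22)/23) = 2.
  m_4 = 23*2 - 22 = 24, d_4 = (668 - 24^2)/23 = 92/23 = 4, a_4 = floor((25 + 24)/4) = 12.
  m_5 = 4*12 - 24 = 24, d_5 = (668 - 24^2)/4 = 92/4 = 23, a_5 = floor((25 + 24)/23) = 2.
  m_6 = 23*2 - 24 = 22, d_6 = (668 - 22^2)/23 = 184/23 = 8, a_6 = floor((25 + 22)/8) = 5.
  m_7 = 8*5 - 22 = 18, d_7 = (668 - 18^2)/8 = 344/8 = 43, a_7 = floor((25 + 18)/43) = 1.
  m_8 = 43*1 - 18 = 25, d_8 = (668 - 25^2)/43 = 43/43 = 1, a_8 = floor((25 + 25)/1) = 50.
  m_9 = 1*50 - 25 = 25, d_9 = (668 - 25^2)/1 = 43/1 = 43: (m_9, d_9) = (m_1, d_1) = (25, 43), so from here the quotients repeat a_1, ..., a_8; the period length is 8.
Hence the expansion of sqrt(668) is a_0 = 25 followed by the repeating block 1, 5, 2, 12, 2, 5, 1, 50 (period 8).

[25; (1, 5, 2, 12, 2, 5, 1, 50)]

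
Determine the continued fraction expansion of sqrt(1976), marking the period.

Write x_i = (sqrt(1976) + m_i)/d_i with (m_0, d_0) = (0, 1). a_0 = floor(sqrt(1976)) = 44, since 44^2 = 1936 <= 1976 < 2025 = 45^2.
Iterate m_{i+1} = d_i*a_i - m_i, d_{i+1} = (1976 - m_{i+1}^2)/d_i, a_{i+1} = floor((a_0 + m_{i+1})/d_{i+1}):
  m_1 = 1*44 - 0 = 44, d_1 = (1976 - 44^2)/1 = 40/1 = 40, a_1 = floor((44 + 44)/40) = 2.
  m_2 = 40*2 - 44 = 36, d_2 = (1976 - 36^2)/40 = 680/40 = 17, a_2 = floor((44 + 36)/17) = 4.
  m_3 = 17*4 - 36 = 32, d_3 = (1976 - 32^2)/17 = 952/17 = 56, a_3 = floor((44 + 32)/56) = 1.
  m_4 = 56*1 - 32 = 24, d_4 = (1976 - 24^2)/56 = 1400/56 = 25, a_4 = floor((44 + 24)/25) = 2.
  m_5 = 25*2 - 24 = 26, d_5 = (1976 - 26^2)/25 = 1300/25 = 52, a_5 = floor((44 + 26)/52) = 1.
  m_6 = 52*1 - 26 = 26, d_6 = (1976 - 26^2)/52 = 1300/52 = 25, a_6 = floor((44 + 26)/25) = 2.
  m_7 = 25*2 - 26 = 24, d_7 = (1976 - 24^2)/25 = 1400/25 = 56, a_7 = floor((44 + 24)/56) = 1.
  m_8 = 56*1 - 24 = 32, d_8 = (1976 - 32^2)/56 = 952/56 = 17, a_8 = floor((44 + 32)/17) = 4.
  m_9 = 17*4 - 32 = 36, d_9 = (1976 - 36^2)/17 = 680/17 = 40, a_9 = floor((44 + 36)/40) = 2.
  m_10 = 40*2 - 36 = 44, d_10 = (1976 - 44^2)/40 = 40/40 = 1, a_10 = floor((44 + 44)/1) = 88.
  m_11 = 1*88 - 44 = 44, d_11 = (1976 - 44^2)/1 = 40/1 = 40: (m_11, d_11) = (m_1, d_1) = (44, 40), so from here the quotients repeat a_1, ..., a_10; the period length is 10.
Hence the expansion of sqrt(1976) is a_0 = 44 followed by the repeating block 2, 4, 1, 2, 1, 2, 1, 4, 2, 88 (period 10).

[44; (2, 4, 1, 2, 1, 2, 1, 4, 2, 88)]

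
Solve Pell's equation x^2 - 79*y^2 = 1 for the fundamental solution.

First expand sqrt(79) as a continued fraction. With x_i = (sqrt(79) + m_i)/d_i and (m_0, d_0) = (0, 1): a_0 = floor(sqrt(79)) = 8, since 8^2 = 64 <= 79 < 81 = 9^2.
Iterate m_{i+1} = d_i*a_i - m_i, d_{i+1} = (79 - m_{i+1}^2)/d_i, a_{i+1} = floor((a_0 + m_{i+1})/d_{i+1}):
  m_1 = 1*8 - 0 = 8, d_1 = (79 - 8^2)/1 = 15/1 = 15, a_1 = floor((8 + 8)/15) = 1.
  m_2 = 15*1 - 8 = 7, d_2 = (79 - 7^2)/15 = 30/15 = 2, a_2 = floor((8 + 7)/2) = 7.
  m_3 = 2*7 - 7 = 7, d_3 = (79 - 7^2)/2 = 30/2 = 15, a_3 = floor((8 + 7)/15) = 1.
  m_4 = 15*1 - 7 = 8, d_4 = (79 - 8^2)/15 = 15/15 = 1, a_4 = floor((8 + 8)/1) = 16.
  m_5 = 1*16 - 8 = 8, d_5 = (79 - 8^2)/1 = 15/1 = 15: (m_5, d_5) = (m_1, d_1) = (8, 15), so from here the quotients repeat a_1, ..., a_4; the period length is 4.
So sqrt(79) = [8; (1, 7, 1, 16)] with period length k = 4.
k is even, so the fundamental solution of x^2 - 79y^2 = 1 is (p_{k-1}, q_{k-1}) = (p_3, q_3); compute convergents through index 3.
Convergents (p_i = a_i*p_{i-1} + p_{i-2}, q_i = a_i*q_{i-1} + q_{i-2} with p_{-2}=0, p_{-1}=1, q_{-2}=1, q_{-1}=0):
  i=0: a_0=8, p_0 = 8*1 + 0 = 8, q_0 = 8*0 + 1 = 1.
  i=1: a_1=1, p_1 = 1*8 + 1 = 9, q_1 = 1*1 + 0 = 1.
  i=2: a_2=7, p_2 = 7*9 + 8 = 71, q_2 = 7*1 + 1 = 8.
  i=3: a_3=1, p_3 = 1*71 + 9 = 80, q_3 = 1*8 + 1 = 9.
Check: 80^2 - 79*9^2 = 6400 - 6399 = 1, so (x, y) = (80, 9) solves the equation, and by the theorem it is the least positive solution.

(x, y) = (80, 9)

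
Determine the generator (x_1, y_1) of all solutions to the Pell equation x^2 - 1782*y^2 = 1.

First expand sqrt(1782) as a continued fraction. With x_i = (sqrt(1782) + m_i)/d_i and (m_0, d_0) = (0, 1): a_0 = floor(sqrt(1782)) = 42, since 42^2 = 1764 <= 1782 < 1849 = 43^2.
Iterate m_{i+1} = d_i*a_i - m_i, d_{i+1} = (1782 - m_{i+1}^2)/d_i, a_{i+1} = floor((a_0 + m_{i+1})/d_{i+1}):
  m_1 = 1*42 - 0 = 42, d_1 = (1782 - 42^2)/1 = 18/1 = 18, a_1 = floor((42 + 42)/18) = 4.
  m_2 = 18*4 - 42 = 30, d_2 = (1782 - 30^2)/18 = 882/18 = 49, a_2 = floor((42 + 30)/49) = 1.
  m_3 = 49*1 - 30 = 19, d_3 = (1782 - 19^2)/49 = 1421/49 = 29, a_3 = floor((42 + 19)/29) = 2.
  m_4 = 29*2 - 19 = 39, d_4 = (1782 - 39^2)/29 = 261/29 = 9, a_4 = floor((42 + 39)/9) = 9.
  m_5 = 9*9 - 39 = 42, d_5 = (1782 - 42^2)/9 = 18/9 = 2, a_5 = floor((42 + 42)/2) = 42.
  m_6 = 2*42 - 42 = 42, d_6 = (1782 - 42^2)/2 = 18/2 = 9, a_6 = floor((42 + 42)/9) = 9.
  m_7 = 9*9 - 42 = 39, d_7 = (1782 - 39^2)/9 = 261/9 = 29, a_7 = floor((42 + 39)/29) = 2.
  m_8 = 29*2 - 39 = 19, d_8 = (1782 - 19^2)/29 = 1421/29 = 49, a_8 = floor((42 + 19)/49) = 1.
  m_9 = 49*1 - 19 = 30, d_9 = (1782 - 30^2)/49 = 882/49 = 18, a_9 = floor((42 + 30)/18) = 4.
  m_10 = 18*4 - 30 = 42, d_10 = (1782 - 42^2)/18 = 18/18 = 1, a_10 = floor((42 + 42)/1) = 84.
  m_11 = 1*84 - 42 = 42, d_11 = (1782 - 42^2)/1 = 18/1 = 18: (m_11, d_11) = (m_1, d_1) = (42, 18), so from here the quotients repeat a_1, ..., a_10; the period length is 10.
So sqrt(1782) = [42; (4, 1, 2, 9, 42, 9, 2, 1, 4, 84)] with period length k = 10.
k is even, so the fundamental solution of x^2 - 1782y^2 = 1 is (p_{k-1}, q_{k-1}) = (p_9, q_9); compute convergents through index 9.
Convergents (p_i = a_i*p_{i-1} + p_{i-2}, q_i = a_i*q_{i-1} + q_{i-2} with p_{-2}=0, p_{-1}=1, q_{-2}=1, q_{-1}=0):
  i=0: a_0=42, p_0 = 42*1 + 0 = 42, q_0 = 42*0 + 1 = 1.
  i=1: a_1=4, p_1 = 4*42 + 1 = 169, q_1 = 4*1 + 0 = 4.
  i=2: a_2=1, p_2 = 1*169 + 42 = 211, q_2 = 1*4 + 1 = 5.
  i=3: a_3=2, p_3 = 2*211 + 169 = 591, q_3 = 2*5 + 4 = 14.
  i=4: a_4=9, p_4 = 9*591 + 211 = 5530, q_4 = 9*14 + 5 = 131.
  i=5: a_5=42, p_5 = 42*5530 + 591 = 232851, q_5 = 42*131 + 14 = 5516.
  i=6: a_6=9, p_6 = 9*232851 + 5530 = 2101189, q_6 = 9*5516 + 131 = 49775.
  i=7: a_7=2, p_7 = 2*2101189 + 232851 = 4435229, q_7 = 2*49775 + 5516 = 105066.
  i=8: a_8=1, p_8 = 1*4435229 + 2101189 = 6536418, q_8 = 1*105066 + 49775 = 154841.
  i=9: a_9=4, p_9 = 4*6536418 + 4435229 = 30580901, q_9 = 4*154841 + 105066 = 724430.
Check: 30580901^2 - 1782*724430^2 = 935191505971801 - 935191505971800 = 1, so (x, y) = (30580901, 724430) solves the equation, and by the theorem it is the least positive solution.

(x, y) = (30580901, 724430)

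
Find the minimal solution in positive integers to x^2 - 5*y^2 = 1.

(x, y) = (9, 4)

First expand sqrt(5) as a continued fraction. With x_i = (sqrt(5) + m_i)/d_i and (m_0, d_0) = (0, 1): a_0 = floor(sqrt(5)) = 2, since 2^2 = 4 <= 5 < 9 = 3^2.
Iterate m_{i+1} = d_i*a_i - m_i, d_{i+1} = (5 - m_{i+1}^2)/d_i, a_{i+1} = floor((a_0 + m_{i+1})/d_{i+1}):
  m_1 = 1*2 - 0 = 2, d_1 = (5 - 2^2)/1 = 1/1 = 1, a_1 = floor((2 + 2)/1) = 4.
  m_2 = 1*4 - 2 = 2, d_2 = (5 - 2^2)/1 = 1/1 = 1: (m_2, d_2) = (m_1, d_1) = (2, 1), so from here the quotient a_1 repeats; the period length is 1.
So sqrt(5) = [2; (4)] with period length k = 1.
k is odd, so (p_{k-1}, q_{k-1}) only solves x^2 - 5y^2 = -1 and the fundamental solution of x^2 - 5y^2 = 1 is (p_{2k-1}, q_{2k-1}) = (p_1, q_1); compute convergents through index 1, running through the period twice.
Convergents (p_i = a_i*p_{i-1} + p_{i-2}, q_i = a_i*q_{i-1} + q_{i-2} with p_{-2}=0, p_{-1}=1, q_{-2}=1, q_{-1}=0):
  i=0: a_0=2, p_0 = 2*1 + 0 = 2, q_0 = 2*0 + 1 = 1.
  i=1: a_1=4, p_1 = 4*2 + 1 = 9, q_1 = 4*1 + 0 = 4.
Indeed p_0^2 - 5*q_0^2 = 4 - 5 = -1, not +1.
Check: 9^2 - 5*4^2 = 81 - 80 = 1, so (x, y) = (9, 4) solves the equation, and by the theorem it is the least positive solution.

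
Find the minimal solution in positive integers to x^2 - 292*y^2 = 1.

(x, y) = (2281249, 133500)

First expand sqrt(292) as a continued fraction. With x_i = (sqrt(292) + m_i)/d_i and (m_0, d_0) = (0, 1): a_0 = floor(sqrt(292)) = 17, since 17^2 = 289 <= 292 < 324 = 18^2.
Iterate m_{i+1} = d_i*a_i - m_i, d_{i+1} = (292 - m_{i+1}^2)/d_i, a_{i+1} = floor((a_0 + m_{i+1})/d_{i+1}):
  m_1 = 1*17 - 0 = 17, d_1 = (292 - 17^2)/1 = 3/1 = 3, a_1 = floor((17 + 17)/3) = 11.
  m_2 = 3*11 - 17 = 16, d_2 = (292 - 16^2)/3 = 36/3 = 12, a_2 = floor((17 + 16)/12) = 2.
  m_3 = 12*2 - 16 = 8, d_3 = (292 - 8^2)/12 = 228/12 = 19, a_3 = floor((17 + 8)/19) = 1.
  m_4 = 19*1 - 8 = 11, d_4 = (292 - 11^2)/19 = 171/19 = 9, a_4 = floor((17 + 11)/9) = 3.
  m_5 = 9*3 - 11 = 16, d_5 = (292 - 16^2)/9 = 36/9 = 4, a_5 = floor((17 + 16)/4) = 8.
  m_6 = 4*8 - 16 = 16, d_6 = (292 - 16^2)/4 = 36/4 = 9, a_6 = floor((17 + 16)/9) = 3.
  m_7 = 9*3 - 16 = 11, d_7 = (292 - 11^2)/9 = 171/9 = 19, a_7 = floor((17 + 11)/19) = 1.
  m_8 = 19*1 - 11 = 8, d_8 = (292 - 8^2)/19 = 228/19 = 12, a_8 = floor((17 + 8)/12) = 2.
  m_9 = 12*2 - 8 = 16, d_9 = (292 - 16^2)/12 = 36/12 = 3, a_9 = floor((17 + 16)/3) = 11.
  m_10 = 3*11 - 16 = 17, d_10 = (292 - 17^2)/3 = 3/3 = 1, a_10 = floor((17 + 17)/1) = 34.
  m_11 = 1*34 - 17 = 17, d_11 = (292 - 17^2)/1 = 3/1 = 3: (m_11, d_11) = (m_1, d_1) = (17, 3), so from here the quotients repeat a_1, ..., a_10; the period length is 10.
So sqrt(292) = [17; (11, 2, 1, 3, 8, 3, 1, 2, 11, 34)] with period length k = 10.
k is even, so the fundamental solution of x^2 - 292y^2 = 1 is (p_{k-1}, q_{k-1}) = (p_9, q_9); compute convergents through index 9.
Convergents (p_i = a_i*p_{i-1} + p_{i-2}, q_i = a_i*q_{i-1} + q_{i-2} with p_{-2}=0, p_{-1}=1, q_{-2}=1, q_{-1}=0):
  i=0: a_0=17, p_0 = 17*1 + 0 = 17, q_0 = 17*0 + 1 = 1.
  i=1: a_1=11, p_1 = 11*17 + 1 = 188, q_1 = 11*1 + 0 = 11.
  i=2: a_2=2, p_2 = 2*188 + 17 = 393, q_2 = 2*11 + 1 = 23.
  i=3: a_3=1, p_3 = 1*393 + 188 = 581, q_3 = 1*23 + 11 = 34.
  i=4: a_4=3, p_4 = 3*581 + 393 = 2136, q_4 = 3*34 + 23 = 125.
  i=5: a_5=8, p_5 = 8*2136 + 581 = 17669, q_5 = 8*125 + 34 = 1034.
  i=6: a_6=3, p_6 = 3*17669 + 2136 = 55143, q_6 = 3*1034 + 125 = 3227.
  i=7: a_7=1, p_7 = 1*55143 + 17669 = 72812, q_7 = 1*3227 + 1034 = 4261.
  i=8: a_8=2, p_8 = 2*72812 + 55143 = 200767, q_8 = 2*4261 + 3227 = 11749.
  i=9: a_9=11, p_9 = 11*200767 + 72812 = 2281249, q_9 = 11*11749 + 4261 = 133500.
Check: 2281249^2 - 292*133500^2 = 5204097000001 - 5204097000000 = 1, so (x, y) = (2281249, 133500) solves the equation, and by the theorem it is the least positive solution.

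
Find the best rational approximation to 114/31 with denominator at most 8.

11/3

Expand x = 114/31 as a continued fraction with the Euclidean algorithm:
  114 = 3*31 + 21, so a_0 = 3.
  31 = 1*21 + 10, so a_1 = 1.
  21 = 2*10 + 1, so a_2 = 2.
  10 = 10*1 + 0, so a_3 = 10.
so x = [3; 1, 2, 10].
Convergents (p_i = a_i*p_{i-1} + p_{i-2}, q_i = a_i*q_{i-1} + q_{i-2} with p_{-2}=0, p_{-1}=1, q_{-2}=1, q_{-1}=0), until the denominator exceeds 8:
  i=0: a_0=3, p_0 = 3*1 + 0 = 3, q_0 = 3*0 + 1 = 1.
  i=1: a_1=1, p_1 = 1*3 + 1 = 4, q_1 = 1*1 + 0 = 1.
  i=2: a_2=2, p_2 = 2*4 + 3 = 11, q_2 = 2*1 + 1 = 3.
  i=3: a_3=10, p_3 = 10*11 + 4 = 114, q_3 = 10*3 + 1 = 31.
q_3 = 31 > 8, so the last convergent with denominator <= 8 is p_2/q_2 = 11/3.
The closest fraction with denominator <= 8 is either p_2/q_2 or the intermediate fraction (k*p_2 + p_1)/(k*q_2 + q_1) with the largest k >= 1 whose denominator stays <= 8; these approach x as k grows, and every other convergent or intermediate fraction in range is farther away.
Largest k: floor((8 - q_1)/q_2) = floor((8 - 1)/3) = 2.
That gives (2*11 + 4)/(2*3 + 1) = 26/7.
Compare the errors: |x - 11/3| = |114*3 - 11*31|/(31*3) = 1/93, and |x - 26/7| = |114*7 - 26*31|/(31*7) = 8/217.
Cross-multiplying, 1*217 = 217 < 744 = 8*93, so 1/93 is smaller: the convergent 11/3 is closer to x than 26/7.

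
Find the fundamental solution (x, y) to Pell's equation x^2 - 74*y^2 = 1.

(x, y) = (3699, 430)

First expand sqrt(74) as a continued fraction. With x_i = (sqrt(74) + m_i)/d_i and (m_0, d_0) = (0, 1): a_0 = floor(sqrt(74)) = 8, since 8^2 = 64 <= 74 < 81 = 9^2.
Iterate m_{i+1} = d_i*a_i - m_i, d_{i+1} = (74 - m_{i+1}^2)/d_i, a_{i+1} = floor((a_0 + m_{i+1})/d_{i+1}):
  m_1 = 1*8 - 0 = 8, d_1 = (74 - 8^2)/1 = 10/1 = 10, a_1 = floor((8 + 8)/10) = 1.
  m_2 = 10*1 - 8 = 2, d_2 = (74 - 2^2)/10 = 70/10 = 7, a_2 = floor((8 + 2)/7) = 1.
  m_3 = 7*1 - 2 = 5, d_3 = (74 - 5^2)/7 = 49/7 = 7, a_3 = floor((8 + 5)/7) = 1.
  m_4 = 7*1 - 5 = 2, d_4 = (74 - 2^2)/7 = 70/7 = 10, a_4 = floor((8 + 2)/10) = 1.
  m_5 = 10*1 - 2 = 8, d_5 = (74 - 8^2)/10 = 10/10 = 1, a_5 = floor((8 + 8)/1) = 16.
  m_6 = 1*16 - 8 = 8, d_6 = (74 - 8^2)/1 = 10/1 = 10: (m_6, d_6) = (m_1, d_1) = (8, 10), so from here the quotients repeat a_1, ..., a_5; the period length is 5.
So sqrt(74) = [8; (1, 1, 1, 1, 16)] with period length k = 5.
k is odd, so (p_{k-1}, q_{k-1}) only solves x^2 - 74y^2 = -1 and the fundamental solution of x^2 - 74y^2 = 1 is (p_{2k-1}, q_{2k-1}) = (p_9, q_9); compute convergents through index 9, running through the period twice.
Convergents (p_i = a_i*p_{i-1} + p_{i-2}, q_i = a_i*q_{i-1} + q_{i-2} with p_{-2}=0, p_{-1}=1, q_{-2}=1, q_{-1}=0):
  i=0: a_0=8, p_0 = 8*1 + 0 = 8, q_0 = 8*0 + 1 = 1.
  i=1: a_1=1, p_1 = 1*8 + 1 = 9, q_1 = 1*1 + 0 = 1.
  i=2: a_2=1, p_2 = 1*9 + 8 = 17, q_2 = 1*1 + 1 = 2.
  i=3: a_3=1, p_3 = 1*17 + 9 = 26, q_3 = 1*2 + 1 = 3.
  i=4: a_4=1, p_4 = 1*26 + 17 = 43, q_4 = 1*3 + 2 = 5.
  i=5: a_5=16, p_5 = 16*43 + 26 = 714, q_5 = 16*5 + 3 = 83.
  i=6: a_6=1, p_6 = 1*714 + 43 = 757, q_6 = 1*83 + 5 = 88.
  i=7: a_7=1, p_7 = 1*757 + 714 = 1471, q_7 = 1*88 + 83 = 171.
  i=8: a_8=1, p_8 = 1*1471 + 757 = 2228, q_8 = 1*171 + 88 = 259.
  i=9: a_9=1, p_9 = 1*2228 + 1471 = 3699, q_9 = 1*259 + 171 = 430.
Indeed p_4^2 - 74*q_4^2 = 1849 - 1850 = -1, not +1.
Check: 3699^2 - 74*430^2 = 13682601 - 13682600 = 1, so (x, y) = (3699, 430) solves the equation, and by the theorem it is the least positive solution.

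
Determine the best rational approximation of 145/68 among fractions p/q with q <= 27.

Expand x = 145/68 as a continued fraction with the Euclidean algorithm:
  145 = 2*68 + 9, so a_0 = 2.
  68 = 7*9 + 5, so a_1 = 7.
  9 = 1*5 + 4, so a_2 = 1.
  5 = 1*4 + 1, so a_3 = 1.
  4 = 4*1 + 0, so a_4 = 4.
so x = [2; 7, 1, 1, 4].
Convergents (p_i = a_i*p_{i-1} + p_{i-2}, q_i = a_i*q_{i-1} + q_{i-2} with p_{-2}=0, p_{-1}=1, q_{-2}=1, q_{-1}=0), until the denominator exceeds 27:
  i=0: a_0=2, p_0 = 2*1 + 0 = 2, q_0 = 2*0 + 1 = 1.
  i=1: a_1=7, p_1 = 7*2 + 1 = 15, q_1 = 7*1 + 0 = 7.
  i=2: a_2=1, p_2 = 1*15 + 2 = 17, q_2 = 1*7 + 1 = 8.
  i=3: a_3=1, p_3 = 1*17 + 15 = 32, q_3 = 1*8 + 7 = 15.
  i=4: a_4=4, p_4 = 4*32 + 17 = 145, q_4 = 4*15 + 8 = 68.
q_4 = 68 > 27, so the last convergent with denominator <= 27 is p_3/q_3 = 32/15.
The closest fraction with denominator <= 27 is either p_3/q_3 or the intermediate fraction (k*p_3 + p_2)/(k*q_3 + q_2) with the largest k >= 1 whose denominator stays <= 27; these approach x as k grows, and every other convergent or intermediate fraction in range is farther away.
Largest k: floor((27 - q_2)/q_3) = floor((27 - 8)/15) = 1.
That gives (1*32 + 17)/(1*15 + 8) = 49/23.
Compare the errors: |x - 32/15| = |145*15 - 32*68|/(68*15) = 1/1020, and |x - 49/23| = |145*23 - 49*68|/(68*23) = 3/1564.
Cross-multiplying, 1*1564 = 1564 < 3060 = 3*1020, so 1/1020 is smaller: the convergent 32/15 is closer to x than 49/23.

32/15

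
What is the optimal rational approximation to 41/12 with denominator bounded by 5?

Expand x = 41/12 as a continued fraction with the Euclidean algorithm:
  41 = 3*12 + 5, so a_0 = 3.
  12 = 2*5 + 2, so a_1 = 2.
  5 = 2*2 + 1, so a_2 = 2.
  2 = 2*1 + 0, so a_3 = 2.
so x = [3; 2, 2, 2].
Convergents (p_i = a_i*p_{i-1} + p_{i-2}, q_i = a_i*q_{i-1} + q_{i-2} with p_{-2}=0, p_{-1}=1, q_{-2}=1, q_{-1}=0), until the denominator exceeds 5:
  i=0: a_0=3, p_0 = 3*1 + 0 = 3, q_0 = 3*0 + 1 = 1.
  i=1: a_1=2, p_1 = 2*3 + 1 = 7, q_1 = 2*1 + 0 = 2.
  i=2: a_2=2, p_2 = 2*7 + 3 = 17, q_2 = 2*2 + 1 = 5.
  i=3: a_3=2, p_3 = 2*17 + 7 = 41, q_3 = 2*5 + 2 = 12.
q_3 = 12 > 5, so the last convergent with denominator <= 5 is p_2/q_2 = 17/5.
The closest fraction with denominator <= 5 is either p_2/q_2 or the intermediate fraction (k*p_2 + p_1)/(k*q_2 + q_1) with the largest k >= 1 whose denominator stays <= 5; these approach x as k grows, and every other convergent or intermediate fraction in range is farther away.
Largest k: floor((5 - q_1)/q_2) = floor((5 - 2)/5) = 0.
Since k = 0, no intermediate fraction beyond p_2/q_2 has denominator <= 5, so the convergent 17/5 is the closest (its error is |41*5 - 17*12|/(12*5) = 1/60).

17/5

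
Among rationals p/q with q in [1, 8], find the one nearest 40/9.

Expand x = 40/9 as a continued fraction with the Euclidean algorithm:
  40 = 4*9 + 4, so a_0 = 4.
  9 = 2*4 + 1, so a_1 = 2.
  4 = 4*1 + 0, so a_2 = 4.
so x = [4; 2, 4].
Convergents (p_i = a_i*p_{i-1} + p_{i-2}, q_i = a_i*q_{i-1} + q_{i-2} with p_{-2}=0, p_{-1}=1, q_{-2}=1, q_{-1}=0), until the denominator exceeds 8:
  i=0: a_0=4, p_0 = 4*1 + 0 = 4, q_0 = 4*0 + 1 = 1.
  i=1: a_1=2, p_1 = 2*4 + 1 = 9, q_1 = 2*1 + 0 = 2.
  i=2: a_2=4, p_2 = 4*9 + 4 = 40, q_2 = 4*2 + 1 = 9.
q_2 = 9 > 8, so the last convergent with denominator <= 8 is p_1/q_1 = 9/2.
The closest fraction with denominator <= 8 is either p_1/q_1 or the intermediate fraction (k*p_1 + p_0)/(k*q_1 + q_0) with the largest k >= 1 whose denominator stays <= 8; these approach x as k grows, and every other convergent or intermediate fraction in range is farther away.
Largest k: floor((8 - q_0)/q_1) = floor((8 - 1)/2) = 3.
That gives (3*9 + 4)/(3*2 + 1) = 31/7.
Compare the errors: |x - 9/2| = |40*2 - 9*9|/(9*2) = 1/18, and |x - 31/7| = |40*7 - 31*9|/(9*7) = 1/63.
Cross-multiplying, 1*18 = 18 < 63 = 1*63, so 1/63 is smaller: the intermediate fraction 31/7 is closer to x than 9/2.

31/7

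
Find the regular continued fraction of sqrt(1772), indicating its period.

[42; (10, 1, 1, 20, 1, 1, 10, 84)]

Write x_i = (sqrt(1772) + m_i)/d_i with (m_0, d_0) = (0, 1). a_0 = floor(sqrt(1772)) = 42, since 42^2 = 1764 <= 1772 < 1849 = 43^2.
Iterate m_{i+1} = d_i*a_i - m_i, d_{i+1} = (1772 - m_{i+1}^2)/d_i, a_{i+1} = floor((a_0 + m_{i+1})/d_{i+1}):
  m_1 = 1*42 - 0 = 42, d_1 = (1772 - 42^2)/1 = 8/1 = 8, a_1 = floor((42 + 42)/8) = 10.
  m_2 = 8*10 - 42 = 38, d_2 = (1772 - 38^2)/8 = 328/8 = 41, a_2 = floor((42 + 38)/41) = 1.
  m_3 = 41*1 - 38 = 3, d_3 = (1772 - 3^2)/41 = 1763/41 = 43, a_3 = floor((42 + 3)/43) = 1.
  m_4 = 43*1 - 3 = 40, d_4 = (1772 - 40^2)/43 = 172/43 = 4, a_4 = floor((42 + 40)/4) = 20.
  m_5 = 4*20 - 40 = 40, d_5 = (1772 - 40^2)/4 = 172/4 = 43, a_5 = floor((42 + 40)/43) = 1.
  m_6 = 43*1 - 40 = 3, d_6 = (1772 - 3^2)/43 = 1763/43 = 41, a_6 = floor((42 + 3)/41) = 1.
  m_7 = 41*1 - 3 = 38, d_7 = (1772 - 38^2)/41 = 328/41 = 8, a_7 = floor((42 + 38)/8) = 10.
  m_8 = 8*10 - 38 = 42, d_8 = (1772 - 42^2)/8 = 8/8 = 1, a_8 = floor((42 + 42)/1) = 84.
  m_9 = 1*84 - 42 = 42, d_9 = (1772 - 42^2)/1 = 8/1 = 8: (m_9, d_9) = (m_1, d_1) = (42, 8), so from here the quotients repeat a_1, ..., a_8; the period length is 8.
Hence the expansion of sqrt(1772) is a_0 = 42 followed by the repeating block 10, 1, 1, 20, 1, 1, 10, 84 (period 8).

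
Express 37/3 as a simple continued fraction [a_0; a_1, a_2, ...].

[12; 3]

Run the Euclidean algorithm on 37 and 3; the successive quotients are the partial quotients a_0, a_1, ... (each step inverts the fractional part left over by the previous one):
  37 = 12*3 + 1, so a_0 = 12.
  3 = 3*1 + 0, so a_1 = 3.
The remainder reaches 0 after 2 divisions, so the expansion has 2 partial quotients, read off in order.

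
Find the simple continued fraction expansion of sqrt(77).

Write x_i = (sqrt(77) + m_i)/d_i with (m_0, d_0) = (0, 1). a_0 = floor(sqrt(77)) = 8, since 8^2 = 64 <= 77 < 81 = 9^2.
Iterate m_{i+1} = d_i*a_i - m_i, d_{i+1} = (77 - m_{i+1}^2)/d_i, a_{i+1} = floor((a_0 + m_{i+1})/d_{i+1}):
  m_1 = 1*8 - 0 = 8, d_1 = (77 - 8^2)/1 = 13/1 = 13, a_1 = floor((8 + 8)/13) = 1.
  m_2 = 13*1 - 8 = 5, d_2 = (77 - 5^2)/13 = 52/13 = 4, a_2 = floor((8 + 5)/4) = 3.
  m_3 = 4*3 - 5 = 7, d_3 = (77 - 7^2)/4 = 28/4 = 7, a_3 = floor((8 + 7)/7) = 2.
  m_4 = 7*2 - 7 = 7, d_4 = (77 - 7^2)/7 = 28/7 = 4, a_4 = floor((8 + 7)/4) = 3.
  m_5 = 4*3 - 7 = 5, d_5 = (77 - 5^2)/4 = 52/4 = 13, a_5 = floor((8 + 5)/13) = 1.
  m_6 = 13*1 - 5 = 8, d_6 = (77 - 8^2)/13 = 13/13 = 1, a_6 = floor((8 + 8)/1) = 16.
  m_7 = 1*16 - 8 = 8, d_7 = (77 - 8^2)/1 = 13/1 = 13: (m_7, d_7) = (m_1, d_1) = (8, 13), so from here the quotients repeat a_1, ..., a_6; the period length is 6.
Hence the expansion of sqrt(77) is a_0 = 8 followed by the repeating block 1, 3, 2, 3, 1, 16 (period 6).

[8; (1, 3, 2, 3, 1, 16)]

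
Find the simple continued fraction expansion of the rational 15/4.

[3; 1, 3]

Run the Euclidean algorithm on 15 and 4; the successive quotients are the partial quotients a_0, a_1, ... (each step inverts the fractional part left over by the previous one):
  15 = 3*4 + 3, so a_0 = 3.
  4 = 1*3 + 1, so a_1 = 1.
  3 = 3*1 + 0, so a_2 = 3.
The remainder reaches 0 after 3 divisions, so the expansion has 3 partial quotients, read off in order.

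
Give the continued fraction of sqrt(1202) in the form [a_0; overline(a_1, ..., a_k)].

Write x_i = (sqrt(1202) + m_i)/d_i with (m_0, d_0) = (0, 1). a_0 = floor(sqrt(1202)) = 34, since 34^2 = 1156 <= 1202 < 1225 = 35^2.
Iterate m_{i+1} = d_i*a_i - m_i, d_{i+1} = (1202 - m_{i+1}^2)/d_i, a_{i+1} = floor((a_0 + m_{i+1})/d_{i+1}):
  m_1 = 1*34 - 0 = 34, d_1 = (1202 - 34^2)/1 = 46/1 = 46, a_1 = floor((34 + 34)/46) = 1.
  m_2 = 46*1 - 34 = 12, d_2 = (1202 - 12^2)/46 = 1058/46 = 23, a_2 = floor((34 + 12)/23) = 2.
  m_3 = 23*2 - 12 = 34, d_3 = (1202 - 34^2)/23 = 46/23 = 2, a_3 = floor((34 + 34)/2) = 34.
  m_4 = 2*34 - 34 = 34, d_4 = (1202 - 34^2)/2 = 46/2 = 23, a_4 = floor((34 + 34)/23) = 2.
  m_5 = 23*2 - 34 = 12, d_5 = (1202 - 12^2)/23 = 1058/23 = 46, a_5 = floor((34 + 12)/46) = 1.
  m_6 = 46*1 - 12 = 34, d_6 = (1202 - 34^2)/46 = 46/46 = 1, a_6 = floor((34 + 34)/1) = 68.
  m_7 = 1*68 - 34 = 34, d_7 = (1202 - 34^2)/1 = 46/1 = 46: (m_7, d_7) = (m_1, d_1) = (34, 46), so from here the quotients repeat a_1, ..., a_6; the period length is 6.
Hence the expansion of sqrt(1202) is a_0 = 34 followed by the repeating block 1, 2, 34, 2, 1, 68 (period 6).

[34; overline(1, 2, 34, 2, 1, 68)]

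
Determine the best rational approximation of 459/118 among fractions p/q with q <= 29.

35/9

Expand x = 459/118 as a continued fraction with the Euclidean algorithm:
  459 = 3*118 + 105, so a_0 = 3.
  118 = 1*105 + 13, so a_1 = 1.
  105 = 8*13 + 1, so a_2 = 8.
  13 = 13*1 + 0, so a_3 = 13.
so x = [3; 1, 8, 13].
Convergents (p_i = a_i*p_{i-1} + p_{i-2}, q_i = a_i*q_{i-1} + q_{i-2} with p_{-2}=0, p_{-1}=1, q_{-2}=1, q_{-1}=0), until the denominator exceeds 29:
  i=0: a_0=3, p_0 = 3*1 + 0 = 3, q_0 = 3*0 + 1 = 1.
  i=1: a_1=1, p_1 = 1*3 + 1 = 4, q_1 = 1*1 + 0 = 1.
  i=2: a_2=8, p_2 = 8*4 + 3 = 35, q_2 = 8*1 + 1 = 9.
  i=3: a_3=13, p_3 = 13*35 + 4 = 459, q_3 = 13*9 + 1 = 118.
q_3 = 118 > 29, so the last convergent with denominator <= 29 is p_2/q_2 = 35/9.
The closest fraction with denominator <= 29 is either p_2/q_2 or the intermediate fraction (k*p_2 + p_1)/(k*q_2 + q_1) with the largest k >= 1 whose denominator stays <= 29; these approach x as k grows, and every other convergent or intermediate fraction in range is farther away.
Largest k: floor((29 - q_1)/q_2) = floor((29 - 1)/9) = 3.
That gives (3*35 + 4)/(3*9 + 1) = 109/28.
Compare the errors: |x - 35/9| = |459*9 - 35*118|/(118*9) = 1/1062, and |x - 109/28| = |459*28 - 109*118|/(118*28) = 10/3304.
Cross-multiplying, 1*3304 = 3304 < 10620 = 10*1062, so 1/1062 is smaller: the convergent 35/9 is closer to x than 109/28.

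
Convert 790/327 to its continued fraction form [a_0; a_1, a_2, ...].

[2; 2, 2, 2, 8, 1, 2]

Run the Euclidean algorithm on 790 and 327; the successive quotients are the partial quotients a_0, a_1, ... (each step inverts the fractional part left over by the previous one):
  790 = 2*327 + 136, so a_0 = 2.
  327 = 2*136 + 55, so a_1 = 2.
  136 = 2*55 + 26, so a_2 = 2.
  55 = 2*26 + 3, so a_3 = 2.
  26 = 8*3 + 2, so a_4 = 8.
  3 = 1*2 + 1, so a_5 = 1.
  2 = 2*1 + 0, so a_6 = 2.
The remainder reaches 0 after 7 divisions, so the expansion has 7 partial quotients, read off in order.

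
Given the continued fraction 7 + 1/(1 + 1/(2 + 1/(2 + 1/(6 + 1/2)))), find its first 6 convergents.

7/1, 8/1, 23/3, 54/7, 347/45, 748/97

Using the convergent recurrence p_i = a_i*p_{i-1} + p_{i-2}, q_i = a_i*q_{i-1} + q_{i-2} with p_{-2}=0, p_{-1}=1, q_{-2}=1, q_{-1}=0:
  i=0: a_0=7, p_0 = 7*1 + 0 = 7, q_0 = 7*0 + 1 = 1.
  i=1: a_1=1, p_1 = 1*7 + 1 = 8, q_1 = 1*1 + 0 = 1.
  i=2: a_2=2, p_2 = 2*8 + 7 = 23, q_2 = 2*1 + 1 = 3.
  i=3: a_3=2, p_3 = 2*23 + 8 = 54, q_3 = 2*3 + 1 = 7.
  i=4: a_4=6, p_4 = 6*54 + 23 = 347, q_4 = 6*7 + 3 = 45.
  i=5: a_5=2, p_5 = 2*347 + 54 = 748, q_5 = 2*45 + 7 = 97.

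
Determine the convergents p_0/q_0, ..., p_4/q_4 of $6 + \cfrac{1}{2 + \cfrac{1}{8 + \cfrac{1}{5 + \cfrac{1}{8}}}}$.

6/1, 13/2, 110/17, 563/87, 4614/713

Using the convergent recurrence p_i = a_i*p_{i-1} + p_{i-2}, q_i = a_i*q_{i-1} + q_{i-2} with p_{-2}=0, p_{-1}=1, q_{-2}=1, q_{-1}=0:
  i=0: a_0=6, p_0 = 6*1 + 0 = 6, q_0 = 6*0 + 1 = 1.
  i=1: a_1=2, p_1 = 2*6 + 1 = 13, q_1 = 2*1 + 0 = 2.
  i=2: a_2=8, p_2 = 8*13 + 6 = 110, q_2 = 8*2 + 1 = 17.
  i=3: a_3=5, p_3 = 5*110 + 13 = 563, q_3 = 5*17 + 2 = 87.
  i=4: a_4=8, p_4 = 8*563 + 110 = 4614, q_4 = 8*87 + 17 = 713.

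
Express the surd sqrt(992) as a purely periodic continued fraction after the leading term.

Write x_i = (sqrt(992) + m_i)/d_i with (m_0, d_0) = (0, 1). a_0 = floor(sqrt(992)) = 31, since 31^2 = 961 <= 992 < 1024 = 32^2.
Iterate m_{i+1} = d_i*a_i - m_i, d_{i+1} = (992 - m_{i+1}^2)/d_i, a_{i+1} = floor((a_0 + m_{i+1})/d_{i+1}):
  m_1 = 1*31 - 0 = 31, d_1 = (992 - 31^2)/1 = 31/1 = 31, a_1 = floor((31 + 31)/31) = 2.
  m_2 = 31*2 - 31 = 31, d_2 = (992 - 31^2)/31 = 31/31 = 1, a_2 = floor((31 + 31)/1) = 62.
  m_3 = 1*62 - 31 = 31, d_3 = (992 - 31^2)/1 = 31/1 = 31: (m_3, d_3) = (m_1, d_1) = (31, 31), so from here the quotients repeat a_1, a_2; the period length is 2.
Hence the expansion of sqrt(992) is a_0 = 31 followed by the repeating block 2, 62 (period 2).

[31; (2, 62)]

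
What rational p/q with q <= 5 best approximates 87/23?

Expand x = 87/23 as a continued fraction with the Euclidean algorithm:
  87 = 3*23 + 18, so a_0 = 3.
  23 = 1*18 + 5, so a_1 = 1.
  18 = 3*5 + 3, so a_2 = 3.
  5 = 1*3 + 2, so a_3 = 1.
  3 = 1*2 + 1, so a_4 = 1.
  2 = 2*1 + 0, so a_5 = 2.
so x = [3; 1, 3, 1, 1, 2].
Convergents (p_i = a_i*p_{i-1} + p_{i-2}, q_i = a_i*q_{i-1} + q_{i-2} with p_{-2}=0, p_{-1}=1, q_{-2}=1, q_{-1}=0), until the denominator exceeds 5:
  i=0: a_0=3, p_0 = 3*1 + 0 = 3, q_0 = 3*0 + 1 = 1.
  i=1: a_1=1, p_1 = 1*3 + 1 = 4, q_1 = 1*1 + 0 = 1.
  i=2: a_2=3, p_2 = 3*4 + 3 = 15, q_2 = 3*1 + 1 = 4.
  i=3: a_3=1, p_3 = 1*15 + 4 = 19, q_3 = 1*4 + 1 = 5.
  i=4: a_4=1, p_4 = 1*19 + 15 = 34, q_4 = 1*5 + 4 = 9.
q_4 = 9 > 5, so the last convergent with denominator <= 5 is p_3/q_3 = 19/5.
The closest fraction with denominator <= 5 is either p_3/q_3 or the intermediate fraction (k*p_3 + p_2)/(k*q_3 + q_2) with the largest k >= 1 whose denominator stays <= 5; these approach x as k grows, and every other convergent or intermediate fraction in range is farther away.
Largest k: floor((5 - q_2)/q_3) = floor((5 - 4)/5) = 0.
Since k = 0, no intermediate fraction beyond p_3/q_3 has denominator <= 5, so the convergent 19/5 is the closest (its error is |87*5 - 19*23|/(23*5) = 2/115).

19/5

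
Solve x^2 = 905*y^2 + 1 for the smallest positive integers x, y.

(x, y) = (361, 12)

First expand sqrt(905) as a continued fraction. With x_i = (sqrt(905) + m_i)/d_i and (m_0, d_0) = (0, 1): a_0 = floor(sqrt(905)) = 30, since 30^2 = 900 <= 905 < 961 = 31^2.
Iterate m_{i+1} = d_i*a_i - m_i, d_{i+1} = (905 - m_{i+1}^2)/d_i, a_{i+1} = floor((a_0 + m_{i+1})/d_{i+1}):
  m_1 = 1*30 - 0 = 30, d_1 = (905 - 30^2)/1 = 5/1 = 5, a_1 = floor((30 + 30)/5) = 12.
  m_2 = 5*12 - 30 = 30, d_2 = (905 - 30^2)/5 = 5/5 = 1, a_2 = floor((30 + 30)/1) = 60.
  m_3 = 1*60 - 30 = 30, d_3 = (905 - 30^2)/1 = 5/1 = 5: (m_3, d_3) = (m_1, d_1) = (30, 5), so from here the quotients repeat a_1, a_2; the period length is 2.
So sqrt(905) = [30; (12, 60)] with period length k = 2.
k is even, so the fundamental solution of x^2 - 905y^2 = 1 is (p_{k-1}, q_{k-1}) = (p_1, q_1); compute convergents through index 1.
Convergents (p_i = a_i*p_{i-1} + p_{i-2}, q_i = a_i*q_{i-1} + q_{i-2} with p_{-2}=0, p_{-1}=1, q_{-2}=1, q_{-1}=0):
  i=0: a_0=30, p_0 = 30*1 + 0 = 30, q_0 = 30*0 + 1 = 1.
  i=1: a_1=12, p_1 = 12*30 + 1 = 361, q_1 = 12*1 + 0 = 12.
Check: 361^2 - 905*12^2 = 130321 - 130320 = 1, so (x, y) = (361, 12) solves the equation, and by the theorem it is the least positive solution.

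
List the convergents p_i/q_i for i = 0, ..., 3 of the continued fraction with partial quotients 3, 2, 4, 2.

3/1, 7/2, 31/9, 69/20

Using the convergent recurrence p_i = a_i*p_{i-1} + p_{i-2}, q_i = a_i*q_{i-1} + q_{i-2} with p_{-2}=0, p_{-1}=1, q_{-2}=1, q_{-1}=0:
  i=0: a_0=3, p_0 = 3*1 + 0 = 3, q_0 = 3*0 + 1 = 1.
  i=1: a_1=2, p_1 = 2*3 + 1 = 7, q_1 = 2*1 + 0 = 2.
  i=2: a_2=4, p_2 = 4*7 + 3 = 31, q_2 = 4*2 + 1 = 9.
  i=3: a_3=2, p_3 = 2*31 + 7 = 69, q_3 = 2*9 + 2 = 20.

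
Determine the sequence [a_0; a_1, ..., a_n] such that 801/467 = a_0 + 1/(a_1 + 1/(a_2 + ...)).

Run the Euclidean algorithm on 801 and 467; the successive quotients are the partial quotients a_0, a_1, ... (each step inverts the fractional part left over by the previous one):
  801 = 1*467 + 334, so a_0 = 1.
  467 = 1*334 + 133, so a_1 = 1.
  334 = 2*133 + 68, so a_2 = 2.
  133 = 1*68 + 65, so a_3 = 1.
  68 = 1*65 + 3, so a_4 = 1.
  65 = 21*3 + 2, so a_5 = 21.
  3 = 1*2 + 1, so a_6 = 1.
  2 = 2*1 + 0, so a_7 = 2.
The remainder reaches 0 after 8 divisions, so the expansion has 8 partial quotients, read off in order.

[1; 1, 2, 1, 1, 21, 1, 2]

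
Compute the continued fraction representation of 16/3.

[5; 3]

Run the Euclidean algorithm on 16 and 3; the successive quotients are the partial quotients a_0, a_1, ... (each step inverts the fractional part left over by the previous one):
  16 = 5*3 + 1, so a_0 = 5.
  3 = 3*1 + 0, so a_1 = 3.
The remainder reaches 0 after 2 divisions, so the expansion has 2 partial quotients, read off in order.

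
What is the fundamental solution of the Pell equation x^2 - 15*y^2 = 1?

First expand sqrt(15) as a continued fraction. With x_i = (sqrt(15) + m_i)/d_i and (m_0, d_0) = (0, 1): a_0 = floor(sqrt(15)) = 3, since 3^2 = 9 <= 15 < 16 = 4^2.
Iterate m_{i+1} = d_i*a_i - m_i, d_{i+1} = (15 - m_{i+1}^2)/d_i, a_{i+1} = floor((a_0 + m_{i+1})/d_{i+1}):
  m_1 = 1*3 - 0 = 3, d_1 = (15 - 3^2)/1 = 6/1 = 6, a_1 = floor((3 + 3)/6) = 1.
  m_2 = 6*1 - 3 = 3, d_2 = (15 - 3^2)/6 = 6/6 = 1, a_2 = floor((3 + 3)/1) = 6.
  m_3 = 1*6 - 3 = 3, d_3 = (15 - 3^2)/1 = 6/1 = 6: (m_3, d_3) = (m_1, d_1) = (3, 6), so from here the quotients repeat a_1, a_2; the period length is 2.
So sqrt(15) = [3; (1, 6)] with period length k = 2.
k is even, so the fundamental solution of x^2 - 15y^2 = 1 is (p_{k-1}, q_{k-1}) = (p_1, q_1); compute convergents through index 1.
Convergents (p_i = a_i*p_{i-1} + p_{i-2}, q_i = a_i*q_{i-1} + q_{i-2} with p_{-2}=0, p_{-1}=1, q_{-2}=1, q_{-1}=0):
  i=0: a_0=3, p_0 = 3*1 + 0 = 3, q_0 = 3*0 + 1 = 1.
  i=1: a_1=1, p_1 = 1*3 + 1 = 4, q_1 = 1*1 + 0 = 1.
Check: 4^2 - 15*1^2 = 16 - 15 = 1, so (x, y) = (4, 1) solves the equation, and by the theorem it is the least positive solution.

(x, y) = (4, 1)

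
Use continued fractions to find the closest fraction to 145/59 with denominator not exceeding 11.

Expand x = 145/59 as a continued fraction with the Euclidean algorithm:
  145 = 2*59 + 27, so a_0 = 2.
  59 = 2*27 + 5, so a_1 = 2.
  27 = 5*5 + 2, so a_2 = 5.
  5 = 2*2 + 1, so a_3 = 2.
  2 = 2*1 + 0, so a_4 = 2.
so x = [2; 2, 5, 2, 2].
Convergents (p_i = a_i*p_{i-1} + p_{i-2}, q_i = a_i*q_{i-1} + q_{i-2} with p_{-2}=0, p_{-1}=1, q_{-2}=1, q_{-1}=0), until the denominator exceeds 11:
  i=0: a_0=2, p_0 = 2*1 + 0 = 2, q_0 = 2*0 + 1 = 1.
  i=1: a_1=2, p_1 = 2*2 + 1 = 5, q_1 = 2*1 + 0 = 2.
  i=2: a_2=5, p_2 = 5*5 + 2 = 27, q_2 = 5*2 + 1 = 11.
  i=3: a_3=2, p_3 = 2*27 + 5 = 59, q_3 = 2*11 + 2 = 24.
q_3 = 24 > 11, so the last convergent with denominator <= 11 is p_2/q_2 = 27/11.
The closest fraction with denominator <= 11 is either p_2/q_2 or the intermediate fraction (k*p_2 + p_1)/(k*q_2 + q_1) with the largest k >= 1 whose denominator stays <= 11; these approach x as k grows, and every other convergent or intermediate fraction in range is farther away.
Largest k: floor((11 - q_1)/q_2) = floor((11 - 2)/11) = 0.
Since k = 0, no intermediate fraction beyond p_2/q_2 has denominator <= 11, so the convergent 27/11 is the closest (its error is |145*11 - 27*59|/(59*11) = 2/649).

27/11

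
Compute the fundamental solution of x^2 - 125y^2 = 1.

First expand sqrt(125) as a continued fraction. With x_i = (sqrt(125) + m_i)/d_i and (m_0, d_0) = (0, 1): a_0 = floor(sqrt(125)) = 11, since 11^2 = 121 <= 125 < 144 = 12^2.
Iterate m_{i+1} = d_i*a_i - m_i, d_{i+1} = (125 - m_{i+1}^2)/d_i, a_{i+1} = floor((a_0 + m_{i+1})/d_{i+1}):
  m_1 = 1*11 - 0 = 11, d_1 = (125 - 11^2)/1 = 4/1 = 4, a_1 = floor((11 + 11)/4) = 5.
  m_2 = 4*5 - 11 = 9, d_2 = (125 - 9^2)/4 = 44/4 = 11, a_2 = floor((11 + 9)/11) = 1.
  m_3 = 11*1 - 9 = 2, d_3 = (125 - 2^2)/11 = 121/11 = 11, a_3 = floor((11 + 2)/11) = 1.
  m_4 = 11*1 - 2 = 9, d_4 = (125 - 9^2)/11 = 44/11 = 4, a_4 = floor((11 + 9)/4) = 5.
  m_5 = 4*5 - 9 = 11, d_5 = (125 - 11^2)/4 = 4/4 = 1, a_5 = floor((11 + 11)/1) = 22.
  m_6 = 1*22 - 11 = 11, d_6 = (125 - 11^2)/1 = 4/1 = 4: (m_6, d_6) = (m_1, d_1) = (11, 4), so from here the quotients repeat a_1, ..., a_5; the period length is 5.
So sqrt(125) = [11; (5, 1, 1, 5, 22)] with period length k = 5.
k is odd, so (p_{k-1}, q_{k-1}) only solves x^2 - 125y^2 = -1 and the fundamental solution of x^2 - 125y^2 = 1 is (p_{2k-1}, q_{2k-1}) = (p_9, q_9); compute convergents through index 9, running through the period twice.
Convergents (p_i = a_i*p_{i-1} + p_{i-2}, q_i = a_i*q_{i-1} + q_{i-2} with p_{-2}=0, p_{-1}=1, q_{-2}=1, q_{-1}=0):
  i=0: a_0=11, p_0 = 11*1 + 0 = 11, q_0 = 11*0 + 1 = 1.
  i=1: a_1=5, p_1 = 5*11 + 1 = 56, q_1 = 5*1 + 0 = 5.
  i=2: a_2=1, p_2 = 1*56 + 11 = 67, q_2 = 1*5 + 1 = 6.
  i=3: a_3=1, p_3 = 1*67 + 56 = 123, q_3 = 1*6 + 5 = 11.
  i=4: a_4=5, p_4 = 5*123 + 67 = 682, q_4 = 5*11 + 6 = 61.
  i=5: a_5=22, p_5 = 22*682 + 123 = 15127, q_5 = 22*61 + 11 = 1353.
  i=6: a_6=5, p_6 = 5*15127 + 682 = 76317, q_6 = 5*1353 + 61 = 6826.
  i=7: a_7=1, p_7 = 1*76317 + 15127 = 91444, q_7 = 1*6826 + 1353 = 8179.
  i=8: a_8=1, p_8 = 1*91444 + 76317 = 167761, q_8 = 1*8179 + 6826 = 15005.
  i=9: a_9=5, p_9 = 5*167761 + 91444 = 930249, q_9 = 5*15005 + 8179 = 83204.
Indeed p_4^2 - 125*q_4^2 = 465124 - 465125 = -1, not +1.
Check: 930249^2 - 125*83204^2 = 865363202001 - 865363202000 = 1, so (x, y) = (930249, 83204) solves the equation, and by the theorem it is the least positive solution.

(x, y) = (930249, 83204)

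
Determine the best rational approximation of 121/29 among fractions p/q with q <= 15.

Expand x = 121/29 as a continued fraction with the Euclidean algorithm:
  121 = 4*29 + 5, so a_0 = 4.
  29 = 5*5 + 4, so a_1 = 5.
  5 = 1*4 + 1, so a_2 = 1.
  4 = 4*1 + 0, so a_3 = 4.
so x = [4; 5, 1, 4].
Convergents (p_i = a_i*p_{i-1} + p_{i-2}, q_i = a_i*q_{i-1} + q_{i-2} with p_{-2}=0, p_{-1}=1, q_{-2}=1, q_{-1}=0), until the denominator exceeds 15:
  i=0: a_0=4, p_0 = 4*1 + 0 = 4, q_0 = 4*0 + 1 = 1.
  i=1: a_1=5, p_1 = 5*4 + 1 = 21, q_1 = 5*1 + 0 = 5.
  i=2: a_2=1, p_2 = 1*21 + 4 = 25, q_2 = 1*5 + 1 = 6.
  i=3: a_3=4, p_3 = 4*25 + 21 = 121, q_3 = 4*6 + 5 = 29.
q_3 = 29 > 15, so the last convergent with denominator <= 15 is p_2/q_2 = 25/6.
The closest fraction with denominator <= 15 is either p_2/q_2 or the intermediate fraction (k*p_2 + p_1)/(k*q_2 + q_1) with the largest k >= 1 whose denominator stays <= 15; these approach x as k grows, and every other convergent or intermediate fraction in range is farther away.
Largest k: floor((15 - q_1)/q_2) = floor((15 - 5)/6) = 1.
That gives (1*25 + 21)/(1*6 + 5) = 46/11.
Compare the errors: |x - 25/6| = |121*6 - 25*29|/(29*6) = 1/174, and |x - 46/11| = |121*11 - 46*29|/(29*11) = 3/319.
Cross-multiplying, 1*319 = 319 < 522 = 3*174, so 1/174 is smaller: the convergent 25/6 is closer to x than 46/11.

25/6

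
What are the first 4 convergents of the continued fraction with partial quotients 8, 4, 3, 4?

Using the convergent recurrence p_i = a_i*p_{i-1} + p_{i-2}, q_i = a_i*q_{i-1} + q_{i-2} with p_{-2}=0, p_{-1}=1, q_{-2}=1, q_{-1}=0:
  i=0: a_0=8, p_0 = 8*1 + 0 = 8, q_0 = 8*0 + 1 = 1.
  i=1: a_1=4, p_1 = 4*8 + 1 = 33, q_1 = 4*1 + 0 = 4.
  i=2: a_2=3, p_2 = 3*33 + 8 = 107, q_2 = 3*4 + 1 = 13.
  i=3: a_3=4, p_3 = 4*107 + 33 = 461, q_3 = 4*13 + 4 = 56.

8/1, 33/4, 107/13, 461/56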